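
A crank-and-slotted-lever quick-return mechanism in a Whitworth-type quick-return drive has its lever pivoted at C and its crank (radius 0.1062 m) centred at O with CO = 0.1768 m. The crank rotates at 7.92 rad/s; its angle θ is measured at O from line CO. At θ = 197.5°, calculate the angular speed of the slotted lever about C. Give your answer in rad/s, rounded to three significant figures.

ω = 7.92 rad/s
Crank pin A relative to C: A = (d + r cosθ, r sinθ); lever angle φ = atan2(r sinθ, d + r cosθ).
Differentiating tanφ: φ̇ = rω(d cosθ + r)/(d² + r² + 2dr cosθ).
d² + r² + 2dr cosθ = |CA|² = 0.0067224 m²;  d cosθ + r = -0.062417 m.
|ω_lever| = |0.1062·7.92·-0.062417| / 0.0067224 = 7.8096 rad/s.

7.81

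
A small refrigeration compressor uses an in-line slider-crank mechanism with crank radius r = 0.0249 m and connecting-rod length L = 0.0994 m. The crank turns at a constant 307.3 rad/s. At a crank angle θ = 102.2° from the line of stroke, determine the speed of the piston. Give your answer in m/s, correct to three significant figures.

ω = 307.3 rad/s
For an in-line slider-crank, x = r cosθ + √(L² − r² sin²θ), so v = −rω sinθ·[1 + r cosθ/√(L² − r² sin²θ)].
With r = 0.0249 m, L = 0.0994 m, θ = 102.2°: √(L² − r² sin²θ) = 0.096374 m.
v = −0.0249·307.3·0.97742·[1 + 0.0249·-0.21132/0.096374] = -7.0706 m/s.
|v| = 7.0706 m/s.

7.07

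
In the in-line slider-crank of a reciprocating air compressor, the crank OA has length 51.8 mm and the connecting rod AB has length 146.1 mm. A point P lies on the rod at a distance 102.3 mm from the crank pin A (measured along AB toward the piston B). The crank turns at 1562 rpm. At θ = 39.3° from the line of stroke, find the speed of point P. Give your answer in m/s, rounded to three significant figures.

6.72

ω = 163.6 rad/s.  Crank-pin speed |V_A| = rω = 8.473 m/s, perpendicular to OA.
Rod angle: sinφ = −(r/L) sinθ ⇒ φ = -12.977°; ω_rod = −rω cosθ/√(L²−r²sin²θ) = -46.055 rad/s.
V_P = V_A + ω_rod × AP, with AP = 0.1023 m along the rod.
Components: V_Px = −rω sinθ − a·ω_rod·sinφ = -6.4247 m/s;  V_Py = rω cosθ + a·ω_rod·cosφ = +1.9657 m/s.
|V_P| = √(V_Px² + V_Py²) = 6.7187 m/s.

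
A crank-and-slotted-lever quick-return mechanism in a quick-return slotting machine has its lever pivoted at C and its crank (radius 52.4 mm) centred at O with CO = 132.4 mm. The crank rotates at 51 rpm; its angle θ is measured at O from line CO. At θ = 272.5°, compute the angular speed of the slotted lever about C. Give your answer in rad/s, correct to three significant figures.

ω = 5.341 rad/s (from 51 rpm).
Crank pin A relative to C: A = (d + r cosθ, r sinθ); lever angle φ = atan2(r sinθ, d + r cosθ).
Differentiating tanφ: φ̇ = rω(d cosθ + r)/(d² + r² + 2dr cosθ).
d² + r² + 2dr cosθ = |CA|² = 0.0208808 m²;  d cosθ + r = +0.058175 m.
|ω_lever| = |0.0524·5.341·+0.058175| / 0.0208808 = 0.77969 rad/s.

0.780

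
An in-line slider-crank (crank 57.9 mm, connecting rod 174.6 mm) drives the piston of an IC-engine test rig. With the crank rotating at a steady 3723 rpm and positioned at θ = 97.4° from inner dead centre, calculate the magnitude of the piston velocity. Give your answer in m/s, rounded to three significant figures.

ω = 2π·3723/60 = 389.9 rad/s
For an in-line slider-crank, x = r cosθ + √(L² − r² sin²θ), so v = −rω sinθ·[1 + r cosθ/√(L² − r² sin²θ)].
With r = 0.0579 m, L = 0.1746 m, θ = 97.4°: √(L² − r² sin²θ) = 0.16489 m.
v = −0.0579·389.9·0.99167·[1 + 0.0579·-0.12880/0.16489] = -21.373 m/s.
|v| = 21.373 m/s.

21.4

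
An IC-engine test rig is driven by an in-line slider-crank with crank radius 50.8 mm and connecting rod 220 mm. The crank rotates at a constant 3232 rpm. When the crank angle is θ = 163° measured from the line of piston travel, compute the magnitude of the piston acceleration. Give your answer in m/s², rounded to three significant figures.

ω = 2π·3232/60 = 338.5 rad/s
x(θ) = r cosθ + √(L² − r² sin²θ); with ω constant, a = ω²·d²x/dθ².
d²x/dθ² = −r cosθ − r²(cos2θ)/√u − r⁴ sin²2θ/(4u^{3/2}),  u = L² − r² sin²θ = 0.0481794 m².
Substituting r = 0.0508 m, L = 0.22 m, θ = 163°: d²x/dθ² = +0.038784 m.
a = ω²·d²x/dθ² = (338.5)²·(+0.038784) = +4442.8 m/s²;  |a| = 4442.8 m/s².

4440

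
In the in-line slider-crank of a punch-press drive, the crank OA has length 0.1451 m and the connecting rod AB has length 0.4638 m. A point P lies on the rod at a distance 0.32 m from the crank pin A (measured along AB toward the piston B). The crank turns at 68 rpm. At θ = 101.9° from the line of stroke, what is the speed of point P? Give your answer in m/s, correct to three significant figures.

ω = 7.121 rad/s.  Crank-pin speed |V_A| = rω = 1.0332 m/s, perpendicular to OA.
Rod angle: sinφ = −(r/L) sinθ ⇒ φ = -17.826°; ω_rod = −rω cosθ/√(L²−r²sin²θ) = +0.48255 rad/s.
V_P = V_A + ω_rod × AP, with AP = 0.32 m along the rod.
Components: V_Px = −rω sinθ − a·ω_rod·sinφ = -0.96377 m/s;  V_Py = rω cosθ + a·ω_rod·cosφ = -0.066059 m/s.
|V_P| = √(V_Px² + V_Py²) = 0.96603 m/s.

0.966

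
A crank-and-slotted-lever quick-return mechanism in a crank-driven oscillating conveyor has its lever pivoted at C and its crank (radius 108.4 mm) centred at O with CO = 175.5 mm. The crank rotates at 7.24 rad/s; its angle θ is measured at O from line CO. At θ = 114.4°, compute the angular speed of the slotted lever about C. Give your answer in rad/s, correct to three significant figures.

ω = 7.24 rad/s
Crank pin A relative to C: A = (d + r cosθ, r sinθ); lever angle φ = atan2(r sinθ, d + r cosθ).
Differentiating tanφ: φ̇ = rω(d cosθ + r)/(d² + r² + 2dr cosθ).
d² + r² + 2dr cosθ = |CA|² = 0.0268328 m²;  d cosθ + r = +0.0359 m.
|ω_lever| = |0.1084·7.24·+0.0359| / 0.0268328 = 1.05 rad/s.

1.05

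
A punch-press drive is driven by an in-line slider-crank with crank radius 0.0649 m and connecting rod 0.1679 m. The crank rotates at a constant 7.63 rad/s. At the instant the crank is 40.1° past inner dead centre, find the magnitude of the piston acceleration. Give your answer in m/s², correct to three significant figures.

3.21

ω = 7.63 rad/s
x(θ) = r cosθ + √(L² − r² sin²θ); with ω constant, a = ω²·d²x/dθ².
d²x/dθ² = −r cosθ − r²(cos2θ)/√u − r⁴ sin²2θ/(4u^{3/2}),  u = L² − r² sin²θ = 0.0264429 m².
Substituting r = 0.0649 m, L = 0.1679 m, θ = 40.1°: d²x/dθ² = -0.055054 m.
a = ω²·d²x/dθ² = (7.63)²·(-0.055054) = -3.2051 m/s²;  |a| = 3.2051 m/s².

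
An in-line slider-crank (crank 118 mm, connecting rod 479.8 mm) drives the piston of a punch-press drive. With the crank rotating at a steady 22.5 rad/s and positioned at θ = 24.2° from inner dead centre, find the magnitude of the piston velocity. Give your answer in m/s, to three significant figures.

1.33

ω = 22.5 rad/s
For an in-line slider-crank, x = r cosθ + √(L² − r² sin²θ), so v = −rω sinθ·[1 + r cosθ/√(L² − r² sin²θ)].
With r = 0.118 m, L = 0.4798 m, θ = 24.2°: √(L² − r² sin²θ) = 0.47736 m.
v = −0.118·22.5·0.40992·[1 + 0.118·0.91212/0.47736] = -1.3337 m/s.
|v| = 1.3337 m/s.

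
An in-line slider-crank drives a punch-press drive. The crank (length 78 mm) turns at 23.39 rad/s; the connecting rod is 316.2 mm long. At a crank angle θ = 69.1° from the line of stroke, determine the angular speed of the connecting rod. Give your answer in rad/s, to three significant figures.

ω = 23.39 rad/s
The rod makes angle φ with the slider axis where L sinφ = r sinθ; differentiating, L cosφ·φ̇ = r ω cosθ.
L cosφ = √(L² − r² sin²θ) = 0.30769 m.
|ω_rod| = r ω |cosθ| / √(L² − r² sin²θ) = 0.078·23.39·0.35674/0.30769 = 2.1153 rad/s.

2.12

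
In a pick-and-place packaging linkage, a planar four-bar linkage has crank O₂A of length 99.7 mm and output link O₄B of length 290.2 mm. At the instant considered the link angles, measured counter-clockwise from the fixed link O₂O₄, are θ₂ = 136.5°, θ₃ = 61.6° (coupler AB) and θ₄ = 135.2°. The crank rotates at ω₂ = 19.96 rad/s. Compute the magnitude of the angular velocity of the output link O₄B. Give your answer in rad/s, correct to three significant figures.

6.90

ω₂ = 19.96 rad/s
Differentiating the loop-closure r₂e^{iθ₂}+r₃e^{iθ₃}=r₁+r₄e^{iθ₄} gives r₂ω₂e^{iθ₂}+r₃ω₃e^{iθ₃}=r₄ω₄e^{iθ₄}.
Eliminating the other unknown: ω₄ = r₂ω₂ sin(θ₂−θ₃) / [r₄ sin(θ₄−θ₃)].
Numerator sine = +0.96547; denominator sine = +0.95931.
Result = 0.0997·19.96·(+0.96547) / (0.2902·(+0.95931)) = +6.9014 rad/s; magnitude 6.9014 rad/s.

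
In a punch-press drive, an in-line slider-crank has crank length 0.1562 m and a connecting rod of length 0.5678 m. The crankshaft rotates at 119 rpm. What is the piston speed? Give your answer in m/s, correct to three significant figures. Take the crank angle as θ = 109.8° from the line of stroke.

1.65

ω = 2π·119/60 = 12.46 rad/s
For an in-line slider-crank, x = r cosθ + √(L² − r² sin²θ), so v = −rω sinθ·[1 + r cosθ/√(L² − r² sin²θ)].
With r = 0.1562 m, L = 0.5678 m, θ = 109.8°: √(L² − r² sin²θ) = 0.54845 m.
v = −0.1562·12.46·0.94088·[1 + 0.1562·-0.33874/0.54845] = -1.6547 m/s.
|v| = 1.6547 m/s.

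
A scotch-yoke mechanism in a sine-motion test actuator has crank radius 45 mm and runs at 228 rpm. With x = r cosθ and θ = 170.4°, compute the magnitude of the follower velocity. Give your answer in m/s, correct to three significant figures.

0.179

ω = 23.88 rad/s (from 228 rpm).
x = r cosθ ⇒ ẋ = −rω sinθ.
|v| = rω|sinθ| = 0.045·23.88·|sin 170.4°| = 0.17918 m/s.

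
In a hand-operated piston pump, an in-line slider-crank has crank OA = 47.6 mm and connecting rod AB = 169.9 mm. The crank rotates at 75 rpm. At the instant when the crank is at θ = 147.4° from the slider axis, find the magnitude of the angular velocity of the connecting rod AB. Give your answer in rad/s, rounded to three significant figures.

1.88

ω = 7.854 rad/s (converted from 75 rpm).
The rod makes angle φ with the slider axis where L sinφ = r sinθ; differentiating, L cosφ·φ̇ = r ω cosθ.
L cosφ = √(L² − r² sin²θ) = 0.16795 m.
|ω_rod| = r ω |cosθ| / √(L² − r² sin²θ) = 0.0476·7.854·0.84245/0.16795 = 1.8752 rad/s.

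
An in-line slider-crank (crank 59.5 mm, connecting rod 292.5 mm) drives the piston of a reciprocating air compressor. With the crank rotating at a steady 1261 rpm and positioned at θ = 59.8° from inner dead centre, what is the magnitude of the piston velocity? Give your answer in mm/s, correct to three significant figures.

7500

ω = 2π·1261/60 = 132.1 rad/s
For an in-line slider-crank, x = r cosθ + √(L² − r² sin²θ), so v = −rω sinθ·[1 + r cosθ/√(L² − r² sin²θ)].
With r = 0.0595 m, L = 0.2925 m, θ = 59.8°: √(L² − r² sin²θ) = 0.28794 m.
v = −0.0595·132.1·0.86427·[1 + 0.0595·0.50302/0.28794] = -7.4965 m/s.
|v| = 7.4965 m/s = 7496.5 mm/s.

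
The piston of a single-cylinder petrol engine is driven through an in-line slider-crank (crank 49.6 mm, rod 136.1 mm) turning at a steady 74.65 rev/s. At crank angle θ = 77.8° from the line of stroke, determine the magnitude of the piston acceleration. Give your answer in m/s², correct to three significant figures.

ω = 2π·74.7 = 469 rad/s
x(θ) = r cosθ + √(L² − r² sin²θ); with ω constant, a = ω²·d²x/dθ².
d²x/dθ² = −r cosθ − r²(cos2θ)/√u − r⁴ sin²2θ/(4u^{3/2}),  u = L² − r² sin²θ = 0.0161729 m².
Substituting r = 0.0496 m, L = 0.1361 m, θ = 77.8°: d²x/dθ² = +0.0070099 m.
a = ω²·d²x/dθ² = (469)²·(+0.0070099) = +1542.2 m/s²;  |a| = 1542.2 m/s².

1540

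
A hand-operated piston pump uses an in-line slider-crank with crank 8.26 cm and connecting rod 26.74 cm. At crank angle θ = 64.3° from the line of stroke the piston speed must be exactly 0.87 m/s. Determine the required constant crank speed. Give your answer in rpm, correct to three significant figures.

98.0

For an in-line slider-crank, |v_piston| = rω|sinθ|·[1 + r cosθ/√(L² − r² sin²θ)].
With r = 0.0826 m, L = 0.2674 m, θ = 64.3°: the bracketed kinematic factor |dx/dθ| = 0.08481 m.
ω = v/|dx/dθ| = 0.87/0.08481 = 10.258 rad/s.
N = 60ω/(2π) = 97.959 rpm.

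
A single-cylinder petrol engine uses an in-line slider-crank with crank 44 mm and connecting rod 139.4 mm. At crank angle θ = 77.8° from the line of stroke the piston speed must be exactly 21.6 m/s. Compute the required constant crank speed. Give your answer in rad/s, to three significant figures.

469

For an in-line slider-crank, |v_piston| = rω|sinθ|·[1 + r cosθ/√(L² − r² sin²θ)].
With r = 0.044 m, L = 0.1394 m, θ = 77.8°: the bracketed kinematic factor |dx/dθ| = 0.046022 m.
ω = v/|dx/dθ| = 21.6/0.046022 = 469.34 rad/s.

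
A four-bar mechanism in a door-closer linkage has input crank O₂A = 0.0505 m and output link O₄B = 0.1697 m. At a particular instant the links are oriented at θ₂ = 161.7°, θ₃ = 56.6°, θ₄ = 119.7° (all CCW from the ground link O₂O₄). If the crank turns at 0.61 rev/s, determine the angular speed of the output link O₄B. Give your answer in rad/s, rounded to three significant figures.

ω₂ = 3.833 rad/s (from 0.61 rev/s).
Differentiating the loop-closure r₂e^{iθ₂}+r₃e^{iθ₃}=r₁+r₄e^{iθ₄} gives r₂ω₂e^{iθ₂}+r₃ω₃e^{iθ₃}=r₄ω₄e^{iθ₄}.
Eliminating the other unknown: ω₄ = r₂ω₂ sin(θ₂−θ₃) / [r₄ sin(θ₄−θ₃)].
Numerator sine = +0.96547; denominator sine = +0.89180.
Result = 0.0505·3.833·(+0.96547) / (0.1697·(+0.89180)) = +1.2348 rad/s; magnitude 1.2348 rad/s.

1.23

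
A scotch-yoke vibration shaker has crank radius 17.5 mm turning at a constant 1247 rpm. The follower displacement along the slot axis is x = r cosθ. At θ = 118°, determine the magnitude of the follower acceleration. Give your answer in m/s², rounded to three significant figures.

140

ω = 130.6 rad/s (from 1247 rpm).
x = r cosθ ⇒ ẍ = −rω² cosθ (ω constant).
|a| = rω²|cosθ| = 0.0175·(130.6)²·|cos 118°| = 140.1 m/s².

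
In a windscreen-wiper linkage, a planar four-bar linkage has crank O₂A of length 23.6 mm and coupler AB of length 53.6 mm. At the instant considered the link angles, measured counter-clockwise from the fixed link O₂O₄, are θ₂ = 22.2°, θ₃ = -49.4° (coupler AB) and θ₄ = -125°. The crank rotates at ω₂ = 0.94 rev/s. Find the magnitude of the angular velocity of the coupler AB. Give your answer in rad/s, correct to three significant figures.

1.45

ω₂ = 5.906 rad/s (from 0.94 rev/s).
Differentiating the loop-closure r₂e^{iθ₂}+r₃e^{iθ₃}=r₁+r₄e^{iθ₄} gives r₂ω₂e^{iθ₂}+r₃ω₃e^{iθ₃}=r₄ω₄e^{iθ₄}.
Eliminating the other unknown: ω₃ = r₂ω₂ sin(θ₄−θ₂) / [r₃ sin(θ₃−θ₄)].
Numerator sine = -0.54171; denominator sine = +0.96858.
Result = 0.0236·5.906·(-0.54171) / (0.0536·(+0.96858)) = -1.4544 rad/s; magnitude 1.4544 rad/s.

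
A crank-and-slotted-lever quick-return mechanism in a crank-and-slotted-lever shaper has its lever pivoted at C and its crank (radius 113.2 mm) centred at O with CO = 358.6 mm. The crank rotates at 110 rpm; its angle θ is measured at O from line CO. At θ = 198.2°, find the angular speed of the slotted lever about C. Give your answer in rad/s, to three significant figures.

4.61

ω = 11.52 rad/s (from 110 rpm).
Crank pin A relative to C: A = (d + r cosθ, r sinθ); lever angle φ = atan2(r sinθ, d + r cosθ).
Differentiating tanφ: φ̇ = rω(d cosθ + r)/(d² + r² + 2dr cosθ).
d² + r² + 2dr cosθ = |CA|² = 0.0642828 m²;  d cosθ + r = -0.22746 m.
|ω_lever| = |0.1132·11.52·-0.22746| / 0.0642828 = 4.614 rad/s.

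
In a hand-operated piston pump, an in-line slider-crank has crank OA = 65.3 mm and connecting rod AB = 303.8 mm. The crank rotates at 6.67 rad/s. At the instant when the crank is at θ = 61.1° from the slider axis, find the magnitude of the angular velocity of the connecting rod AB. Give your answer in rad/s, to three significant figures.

0.705

ω = 6.67 rad/s
The rod makes angle φ with the slider axis where L sinφ = r sinθ; differentiating, L cosφ·φ̇ = r ω cosθ.
L cosφ = √(L² − r² sin²θ) = 0.29837 m.
|ω_rod| = r ω |cosθ| / √(L² − r² sin²θ) = 0.0653·6.67·0.48328/0.29837 = 0.70547 rad/s.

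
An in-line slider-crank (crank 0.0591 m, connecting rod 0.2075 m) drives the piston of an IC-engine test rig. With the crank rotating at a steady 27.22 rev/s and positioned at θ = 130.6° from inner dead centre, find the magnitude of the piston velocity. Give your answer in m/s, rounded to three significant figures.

ω = 2π·27.2 = 171 rad/s
For an in-line slider-crank, x = r cosθ + √(L² − r² sin²θ), so v = −rω sinθ·[1 + r cosθ/√(L² − r² sin²θ)].
With r = 0.0591 m, L = 0.2075 m, θ = 130.6°: √(L² − r² sin²θ) = 0.20259 m.
v = −0.0591·171·0.75927·[1 + 0.0591·-0.65077/0.20259] = -6.2176 m/s.
|v| = 6.2176 m/s.

6.22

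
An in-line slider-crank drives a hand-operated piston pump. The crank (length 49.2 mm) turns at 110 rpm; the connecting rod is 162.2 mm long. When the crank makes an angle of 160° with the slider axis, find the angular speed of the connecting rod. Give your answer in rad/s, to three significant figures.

3.30

ω = 11.52 rad/s (converted from 110 rpm).
The rod makes angle φ with the slider axis where L sinφ = r sinθ; differentiating, L cosφ·φ̇ = r ω cosθ.
L cosφ = √(L² − r² sin²θ) = 0.16132 m.
|ω_rod| = r ω |cosθ| / √(L² − r² sin²θ) = 0.0492·11.52·0.93969/0.16132 = 3.3012 rad/s.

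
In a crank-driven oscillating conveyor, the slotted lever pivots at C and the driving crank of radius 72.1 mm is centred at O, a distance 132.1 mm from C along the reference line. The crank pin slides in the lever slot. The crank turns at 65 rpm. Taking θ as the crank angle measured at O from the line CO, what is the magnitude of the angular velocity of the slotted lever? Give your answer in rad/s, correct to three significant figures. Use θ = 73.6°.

ω = 6.807 rad/s (from 65 rpm).
Crank pin A relative to C: A = (d + r cosθ, r sinθ); lever angle φ = atan2(r sinθ, d + r cosθ).
Differentiating tanφ: φ̇ = rω(d cosθ + r)/(d² + r² + 2dr cosθ).
d² + r² + 2dr cosθ = |CA|² = 0.0280271 m²;  d cosθ + r = +0.1094 m.
|ω_lever| = |0.0721·6.807·+0.1094| / 0.0280271 = 1.9156 rad/s.

1.92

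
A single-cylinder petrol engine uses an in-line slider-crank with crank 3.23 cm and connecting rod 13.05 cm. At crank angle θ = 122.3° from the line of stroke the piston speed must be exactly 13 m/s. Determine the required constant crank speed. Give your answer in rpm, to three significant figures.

5260

For an in-line slider-crank, |v_piston| = rω|sinθ|·[1 + r cosθ/√(L² − r² sin²θ)].
With r = 0.0323 m, L = 0.1305 m, θ = 122.3°: the bracketed kinematic factor |dx/dθ| = 0.023609 m.
ω = v/|dx/dθ| = 13/0.023609 = 550.63 rad/s.
N = 60ω/(2π) = 5258.1 rpm.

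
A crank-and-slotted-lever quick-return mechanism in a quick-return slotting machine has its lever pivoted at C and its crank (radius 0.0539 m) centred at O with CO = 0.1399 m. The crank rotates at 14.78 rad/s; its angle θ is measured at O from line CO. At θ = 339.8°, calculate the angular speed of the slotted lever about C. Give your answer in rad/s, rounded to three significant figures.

4.03

ω = 14.78 rad/s
Crank pin A relative to C: A = (d + r cosθ, r sinθ); lever angle φ = atan2(r sinθ, d + r cosθ).
Differentiating tanφ: φ̇ = rω(d cosθ + r)/(d² + r² + 2dr cosθ).
d² + r² + 2dr cosθ = |CA|² = 0.0366308 m²;  d cosθ + r = +0.1852 m.
|ω_lever| = |0.0539·14.78·+0.1852| / 0.0366308 = 4.0276 rad/s.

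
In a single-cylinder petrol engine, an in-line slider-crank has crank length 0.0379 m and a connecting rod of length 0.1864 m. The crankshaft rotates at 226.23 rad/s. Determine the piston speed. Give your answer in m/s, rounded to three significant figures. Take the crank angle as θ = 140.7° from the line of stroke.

ω = 226.2 rad/s
For an in-line slider-crank, x = r cosθ + √(L² − r² sin²θ), so v = −rω sinθ·[1 + r cosθ/√(L² − r² sin²θ)].
With r = 0.0379 m, L = 0.1864 m, θ = 140.7°: √(L² − r² sin²θ) = 0.18485 m.
v = −0.0379·226.2·0.63338·[1 + 0.0379·-0.77384/0.18485] = -4.569 m/s.
|v| = 4.569 m/s.

4.57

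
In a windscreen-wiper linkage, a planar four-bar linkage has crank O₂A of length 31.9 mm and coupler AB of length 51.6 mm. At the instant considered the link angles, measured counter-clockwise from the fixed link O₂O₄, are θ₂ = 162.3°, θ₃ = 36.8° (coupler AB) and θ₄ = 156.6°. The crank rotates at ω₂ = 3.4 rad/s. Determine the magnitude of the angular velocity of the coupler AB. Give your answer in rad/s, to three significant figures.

ω₂ = 3.4 rad/s
Differentiating the loop-closure r₂e^{iθ₂}+r₃e^{iθ₃}=r₁+r₄e^{iθ₄} gives r₂ω₂e^{iθ₂}+r₃ω₃e^{iθ₃}=r₄ω₄e^{iθ₄}.
Eliminating the other unknown: ω₃ = r₂ω₂ sin(θ₄−θ₂) / [r₃ sin(θ₃−θ₄)].
Numerator sine = -0.09932; denominator sine = -0.86777.
Result = 0.0319·3.4·(-0.09932) / (0.0516·(-0.86777)) = +0.24058 rad/s; magnitude 0.24058 rad/s.

0.241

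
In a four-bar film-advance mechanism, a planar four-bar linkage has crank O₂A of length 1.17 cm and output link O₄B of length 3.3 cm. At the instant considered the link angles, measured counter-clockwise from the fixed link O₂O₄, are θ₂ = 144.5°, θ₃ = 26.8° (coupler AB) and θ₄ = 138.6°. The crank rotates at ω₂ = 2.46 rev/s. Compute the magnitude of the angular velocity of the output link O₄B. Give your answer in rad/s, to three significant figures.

ω₂ = 15.46 rad/s (from 2.46 rev/s).
Differentiating the loop-closure r₂e^{iθ₂}+r₃e^{iθ₃}=r₁+r₄e^{iθ₄} gives r₂ω₂e^{iθ₂}+r₃ω₃e^{iθ₃}=r₄ω₄e^{iθ₄}.
Eliminating the other unknown: ω₄ = r₂ω₂ sin(θ₂−θ₃) / [r₄ sin(θ₄−θ₃)].
Numerator sine = +0.88539; denominator sine = +0.92849.
Result = 0.0117·15.46·(+0.88539) / (0.033·(+0.92849)) = +5.2257 rad/s; magnitude 5.2257 rad/s.

5.23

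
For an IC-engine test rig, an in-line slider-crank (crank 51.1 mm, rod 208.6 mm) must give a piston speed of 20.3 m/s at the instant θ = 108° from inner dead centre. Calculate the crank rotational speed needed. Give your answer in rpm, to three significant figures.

4330

For an in-line slider-crank, |v_piston| = rω|sinθ|·[1 + r cosθ/√(L² − r² sin²θ)].
With r = 0.0511 m, L = 0.2086 m, θ = 108°: the bracketed kinematic factor |dx/dθ| = 0.044816 m.
ω = v/|dx/dθ| = 20.3/0.044816 = 452.96 rad/s.
N = 60ω/(2π) = 4325.5 rpm.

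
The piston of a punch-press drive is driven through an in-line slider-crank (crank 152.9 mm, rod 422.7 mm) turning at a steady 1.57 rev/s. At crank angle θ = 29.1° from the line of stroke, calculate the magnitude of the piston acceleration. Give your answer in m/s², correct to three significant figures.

ω = 2π·1.57 = 9.865 rad/s
x(θ) = r cosθ + √(L² − r² sin²θ); with ω constant, a = ω²·d²x/dθ².
d²x/dθ² = −r cosθ − r²(cos2θ)/√u − r⁴ sin²2θ/(4u^{3/2}),  u = L² − r² sin²θ = 0.173146 m².
Substituting r = 0.1529 m, L = 0.4227 m, θ = 29.1°: d²x/dθ² = -0.16458 m.
a = ω²·d²x/dθ² = (9.865)²·(-0.16458) = -16.015 m/s²;  |a| = 16.015 m/s².

16.0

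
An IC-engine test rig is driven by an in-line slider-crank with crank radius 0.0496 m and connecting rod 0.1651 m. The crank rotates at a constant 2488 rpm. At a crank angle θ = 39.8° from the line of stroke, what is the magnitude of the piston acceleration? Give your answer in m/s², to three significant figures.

ω = 2π·2488/60 = 260.5 rad/s
x(θ) = r cosθ + √(L² − r² sin²θ); with ω constant, a = ω²·d²x/dθ².
d²x/dθ² = −r cosθ − r²(cos2θ)/√u − r⁴ sin²2θ/(4u^{3/2}),  u = L² − r² sin²θ = 0.02625 m².
Substituting r = 0.0496 m, L = 0.1651 m, θ = 39.8°: d²x/dθ² = -0.041192 m.
a = ω²·d²x/dθ² = (260.5)²·(-0.041192) = -2796.2 m/s²;  |a| = 2796.2 m/s².

2800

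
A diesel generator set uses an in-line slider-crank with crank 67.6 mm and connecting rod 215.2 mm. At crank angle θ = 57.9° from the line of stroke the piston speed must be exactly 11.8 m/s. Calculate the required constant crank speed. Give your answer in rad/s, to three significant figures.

176

For an in-line slider-crank, |v_piston| = rω|sinθ|·[1 + r cosθ/√(L² − r² sin²θ)].
With r = 0.0676 m, L = 0.2152 m, θ = 57.9°: the bracketed kinematic factor |dx/dθ| = 0.067182 m.
ω = v/|dx/dθ| = 11.8/0.067182 = 175.64 rad/s.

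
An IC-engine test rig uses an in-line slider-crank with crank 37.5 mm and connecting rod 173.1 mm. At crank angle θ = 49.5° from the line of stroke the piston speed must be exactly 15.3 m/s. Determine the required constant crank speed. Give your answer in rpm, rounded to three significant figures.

For an in-line slider-crank, |v_piston| = rω|sinθ|·[1 + r cosθ/√(L² − r² sin²θ)].
With r = 0.0375 m, L = 0.1731 m, θ = 49.5°: the bracketed kinematic factor |dx/dθ| = 0.032583 m.
ω = v/|dx/dθ| = 15.3/0.032583 = 469.57 rad/s.
N = 60ω/(2π) = 4484.1 rpm.

4480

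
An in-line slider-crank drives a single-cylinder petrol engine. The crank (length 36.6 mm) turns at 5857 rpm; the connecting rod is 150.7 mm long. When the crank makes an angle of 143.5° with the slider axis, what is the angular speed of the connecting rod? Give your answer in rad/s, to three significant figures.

ω = 613.3 rad/s (converted from 5857 rpm).
The rod makes angle φ with the slider axis where L sinφ = r sinθ; differentiating, L cosφ·φ̇ = r ω cosθ.
L cosφ = √(L² − r² sin²θ) = 0.14912 m.
|ω_rod| = r ω |cosθ| / √(L² − r² sin²θ) = 0.0366·613.3·0.80386/0.14912 = 121.01 rad/s.

121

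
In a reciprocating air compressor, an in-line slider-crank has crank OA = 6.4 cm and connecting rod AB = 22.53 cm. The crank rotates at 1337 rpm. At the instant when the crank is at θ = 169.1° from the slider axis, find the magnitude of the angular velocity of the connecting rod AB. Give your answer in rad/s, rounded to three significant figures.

39.1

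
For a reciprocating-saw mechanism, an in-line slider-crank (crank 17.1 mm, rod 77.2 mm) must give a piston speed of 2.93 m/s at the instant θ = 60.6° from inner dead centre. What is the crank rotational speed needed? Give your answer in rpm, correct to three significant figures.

1690

For an in-line slider-crank, |v_piston| = rω|sinθ|·[1 + r cosθ/√(L² − r² sin²θ)].
With r = 0.0171 m, L = 0.0772 m, θ = 60.6°: the bracketed kinematic factor |dx/dθ| = 0.016549 m.
ω = v/|dx/dθ| = 2.93/0.016549 = 177.05 rad/s.
N = 60ω/(2π) = 1690.7 rpm.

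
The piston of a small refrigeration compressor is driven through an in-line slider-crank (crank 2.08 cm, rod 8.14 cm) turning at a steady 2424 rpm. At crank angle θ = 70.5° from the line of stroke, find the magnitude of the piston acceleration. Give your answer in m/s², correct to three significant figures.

ω = 2π·2424/60 = 253.8 rad/s
x(θ) = r cosθ + √(L² − r² sin²θ); with ω constant, a = ω²·d²x/dθ².
d²x/dθ² = −r cosθ − r²(cos2θ)/√u − r⁴ sin²2θ/(4u^{3/2}),  u = L² − r² sin²θ = 0.00624153 m².
Substituting r = 0.0208 m, L = 0.0814 m, θ = 70.5°: d²x/dθ² = -0.0027249 m.
a = ω²·d²x/dθ² = (253.8)²·(-0.0027249) = -175.58 m/s²;  |a| = 175.58 m/s².

176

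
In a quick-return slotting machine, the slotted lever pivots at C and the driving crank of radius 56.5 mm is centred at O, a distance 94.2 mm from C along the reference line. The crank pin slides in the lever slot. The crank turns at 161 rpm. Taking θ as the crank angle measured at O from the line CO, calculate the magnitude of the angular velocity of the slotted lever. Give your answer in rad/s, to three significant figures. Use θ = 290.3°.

5.39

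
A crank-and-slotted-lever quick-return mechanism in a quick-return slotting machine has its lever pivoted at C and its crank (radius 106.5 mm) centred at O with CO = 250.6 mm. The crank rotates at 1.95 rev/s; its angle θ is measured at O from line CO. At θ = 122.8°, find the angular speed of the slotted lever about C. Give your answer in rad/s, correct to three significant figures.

ω = 12.25 rad/s (from 1.95 rev/s).
Crank pin A relative to C: A = (d + r cosθ, r sinθ); lever angle φ = atan2(r sinθ, d + r cosθ).
Differentiating tanφ: φ̇ = rω(d cosθ + r)/(d² + r² + 2dr cosθ).
d² + r² + 2dr cosθ = |CA|² = 0.0452274 m²;  d cosθ + r = -0.029252 m.
|ω_lever| = |0.1065·12.25·-0.029252| / 0.0452274 = 0.84395 rad/s.

0.844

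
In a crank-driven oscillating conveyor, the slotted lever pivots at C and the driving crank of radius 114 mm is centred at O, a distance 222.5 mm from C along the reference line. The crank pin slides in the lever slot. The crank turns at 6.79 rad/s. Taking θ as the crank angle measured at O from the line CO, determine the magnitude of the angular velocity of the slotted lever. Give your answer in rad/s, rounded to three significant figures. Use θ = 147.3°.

ω = 6.79 rad/s
Crank pin A relative to C: A = (d + r cosθ, r sinθ); lever angle φ = atan2(r sinθ, d + r cosθ).
Differentiating tanφ: φ̇ = rω(d cosθ + r)/(d² + r² + 2dr cosθ).
d² + r² + 2dr cosθ = |CA|² = 0.0198124 m²;  d cosθ + r = -0.073236 m.
|ω_lever| = |0.114·6.79·-0.073236| / 0.0198124 = 2.8613 rad/s.

2.86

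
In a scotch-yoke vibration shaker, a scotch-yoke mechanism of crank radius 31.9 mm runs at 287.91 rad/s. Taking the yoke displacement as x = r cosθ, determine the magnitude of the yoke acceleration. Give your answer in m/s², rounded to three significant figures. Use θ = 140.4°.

2040

ω = 287.9 rad/s
x = r cosθ ⇒ ẍ = −rω² cosθ (ω constant).
|a| = rω²|cosθ| = 0.0319·(287.9)²·|cos 140.4°| = 2037.4 m/s².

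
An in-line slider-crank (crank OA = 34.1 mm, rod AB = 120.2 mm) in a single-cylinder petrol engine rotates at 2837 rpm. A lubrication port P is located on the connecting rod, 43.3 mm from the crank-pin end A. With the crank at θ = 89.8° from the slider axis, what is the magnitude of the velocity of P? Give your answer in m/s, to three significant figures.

ω = 297.1 rad/s.  Crank-pin speed |V_A| = rω = 10.131 m/s, perpendicular to OA.
Rod angle: sinφ = −(r/L) sinθ ⇒ φ = -16.481°; ω_rod = −rω cosθ/√(L²−r²sin²θ) = -0.30681 rad/s.
V_P = V_A + ω_rod × AP, with AP = 0.0433 m along the rod.
Components: V_Px = −rω sinθ − a·ω_rod·sinφ = -10.134 m/s;  V_Py = rω cosθ + a·ω_rod·cosφ = +0.022624 m/s.
|V_P| = √(V_Px² + V_Py²) = 10.134 m/s.

10.1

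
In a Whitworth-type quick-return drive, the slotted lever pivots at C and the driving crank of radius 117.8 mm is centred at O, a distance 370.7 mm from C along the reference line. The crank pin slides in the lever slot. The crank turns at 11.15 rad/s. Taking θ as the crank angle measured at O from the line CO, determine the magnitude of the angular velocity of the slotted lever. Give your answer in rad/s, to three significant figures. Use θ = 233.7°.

1.34

ω = 11.15 rad/s
Crank pin A relative to C: A = (d + r cosθ, r sinθ); lever angle φ = atan2(r sinθ, d + r cosθ).
Differentiating tanφ: φ̇ = rω(d cosθ + r)/(d² + r² + 2dr cosθ).
d² + r² + 2dr cosθ = |CA|² = 0.0995907 m²;  d cosθ + r = -0.10166 m.
|ω_lever| = |0.1178·11.15·-0.10166| / 0.0995907 = 1.3408 rad/s.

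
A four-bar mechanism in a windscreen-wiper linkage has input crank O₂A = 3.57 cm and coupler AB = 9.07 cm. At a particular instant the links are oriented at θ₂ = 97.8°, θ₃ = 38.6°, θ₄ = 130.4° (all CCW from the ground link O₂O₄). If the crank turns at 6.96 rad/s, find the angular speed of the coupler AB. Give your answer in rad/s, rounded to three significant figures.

ω₂ = 6.96 rad/s
Differentiating the loop-closure r₂e^{iθ₂}+r₃e^{iθ₃}=r₁+r₄e^{iθ₄} gives r₂ω₂e^{iθ₂}+r₃ω₃e^{iθ₃}=r₄ω₄e^{iθ₄}.
Eliminating the other unknown: ω₃ = r₂ω₂ sin(θ₄−θ₂) / [r₃ sin(θ₃−θ₄)].
Numerator sine = +0.53877; denominator sine = -0.99951.
Result = 0.0357·6.96·(+0.53877) / (0.0907·(-0.99951)) = -1.4767 rad/s; magnitude 1.4767 rad/s.

1.48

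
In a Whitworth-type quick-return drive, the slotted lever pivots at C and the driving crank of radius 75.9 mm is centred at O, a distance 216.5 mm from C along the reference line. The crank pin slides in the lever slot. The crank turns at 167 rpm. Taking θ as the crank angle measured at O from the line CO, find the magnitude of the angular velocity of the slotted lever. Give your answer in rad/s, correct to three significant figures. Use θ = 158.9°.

7.62

ω = 17.49 rad/s (from 167 rpm).
Crank pin A relative to C: A = (d + r cosθ, r sinθ); lever angle φ = atan2(r sinθ, d + r cosθ).
Differentiating tanφ: φ̇ = rω(d cosθ + r)/(d² + r² + 2dr cosθ).
d² + r² + 2dr cosθ = |CA|² = 0.0219718 m²;  d cosθ + r = -0.12608 m.
|ω_lever| = |0.0759·17.49·-0.12608| / 0.0219718 = 7.617 rad/s.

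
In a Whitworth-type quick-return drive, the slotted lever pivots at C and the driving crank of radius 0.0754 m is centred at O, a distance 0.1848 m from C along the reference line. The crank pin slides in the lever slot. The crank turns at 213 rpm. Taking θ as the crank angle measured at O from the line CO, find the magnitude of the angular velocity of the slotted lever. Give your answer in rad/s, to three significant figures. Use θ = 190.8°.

ω = 22.31 rad/s (from 213 rpm).
Crank pin A relative to C: A = (d + r cosθ, r sinθ); lever angle φ = atan2(r sinθ, d + r cosθ).
Differentiating tanφ: φ̇ = rω(d cosθ + r)/(d² + r² + 2dr cosθ).
d² + r² + 2dr cosθ = |CA|² = 0.012462 m²;  d cosθ + r = -0.10613 m.
|ω_lever| = |0.0754·22.31·-0.10613| / 0.012462 = 14.322 rad/s.

14.3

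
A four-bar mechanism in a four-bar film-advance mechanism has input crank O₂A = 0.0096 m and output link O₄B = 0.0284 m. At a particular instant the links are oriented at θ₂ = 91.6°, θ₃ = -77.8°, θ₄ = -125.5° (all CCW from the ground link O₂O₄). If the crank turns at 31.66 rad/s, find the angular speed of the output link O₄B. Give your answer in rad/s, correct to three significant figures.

2.66

ω₂ = 31.66 rad/s
Differentiating the loop-closure r₂e^{iθ₂}+r₃e^{iθ₃}=r₁+r₄e^{iθ₄} gives r₂ω₂e^{iθ₂}+r₃ω₃e^{iθ₃}=r₄ω₄e^{iθ₄}.
Eliminating the other unknown: ω₄ = r₂ω₂ sin(θ₂−θ₃) / [r₄ sin(θ₄−θ₃)].
Numerator sine = +0.18395; denominator sine = -0.73963.
Result = 0.0096·31.66·(+0.18395) / (0.0284·(-0.73963)) = -2.6617 rad/s; magnitude 2.6617 rad/s.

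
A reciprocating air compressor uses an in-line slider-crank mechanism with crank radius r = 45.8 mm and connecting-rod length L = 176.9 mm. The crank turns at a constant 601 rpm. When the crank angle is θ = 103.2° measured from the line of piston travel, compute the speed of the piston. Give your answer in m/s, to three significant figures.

2.63

ω = 2π·601/60 = 62.94 rad/s
For an in-line slider-crank, x = r cosθ + √(L² − r² sin²θ), so v = −rω sinθ·[1 + r cosθ/√(L² − r² sin²θ)].
With r = 0.0458 m, L = 0.1769 m, θ = 103.2°: √(L² − r² sin²θ) = 0.17119 m.
v = −0.0458·62.94·0.97358·[1 + 0.0458·-0.22835/0.17119] = -2.6349 m/s.
|v| = 2.6349 m/s.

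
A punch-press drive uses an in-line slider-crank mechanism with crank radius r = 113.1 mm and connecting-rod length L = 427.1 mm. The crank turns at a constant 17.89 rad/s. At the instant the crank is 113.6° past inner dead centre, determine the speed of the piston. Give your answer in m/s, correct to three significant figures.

1.65

ω = 17.89 rad/s
For an in-line slider-crank, x = r cosθ + √(L² − r² sin²θ), so v = −rω sinθ·[1 + r cosθ/√(L² − r² sin²θ)].
With r = 0.1131 m, L = 0.4271 m, θ = 113.6°: √(L² − r² sin²θ) = 0.41433 m.
v = −0.1131·17.89·0.91636·[1 + 0.1131·-0.40035/0.41433] = -1.6515 m/s.
|v| = 1.6515 m/s.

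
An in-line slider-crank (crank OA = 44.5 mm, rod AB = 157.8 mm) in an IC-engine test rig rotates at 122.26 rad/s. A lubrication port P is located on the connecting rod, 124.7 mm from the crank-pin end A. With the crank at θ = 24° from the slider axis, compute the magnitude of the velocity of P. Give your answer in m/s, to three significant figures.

2.86

ω = 122.3 rad/s.  Crank-pin speed |V_A| = rω = 5.4406 m/s, perpendicular to OA.
Rod angle: sinφ = −(r/L) sinθ ⇒ φ = -6.586°; ω_rod = −rω cosθ/√(L²−r²sin²θ) = -31.706 rad/s.
V_P = V_A + ω_rod × AP, with AP = 0.1247 m along the rod.
Components: V_Px = −rω sinθ − a·ω_rod·sinφ = -2.6664 m/s;  V_Py = rω cosθ + a·ω_rod·cosφ = +1.0425 m/s.
|V_P| = √(V_Px² + V_Py²) = 2.8629 m/s.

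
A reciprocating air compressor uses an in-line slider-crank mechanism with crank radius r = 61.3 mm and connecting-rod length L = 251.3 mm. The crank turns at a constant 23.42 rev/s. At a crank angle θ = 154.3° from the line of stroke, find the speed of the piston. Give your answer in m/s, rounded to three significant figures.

ω = 2π·23.4 = 147.2 rad/s
For an in-line slider-crank, x = r cosθ + √(L² − r² sin²θ), so v = −rω sinθ·[1 + r cosθ/√(L² − r² sin²θ)].
With r = 0.0613 m, L = 0.2513 m, θ = 154.3°: √(L² − r² sin²θ) = 0.24989 m.
v = −0.0613·147.2·0.43366·[1 + 0.0613·-0.90108/0.24989] = -3.0471 m/s.
|v| = 3.0471 m/s.

3.05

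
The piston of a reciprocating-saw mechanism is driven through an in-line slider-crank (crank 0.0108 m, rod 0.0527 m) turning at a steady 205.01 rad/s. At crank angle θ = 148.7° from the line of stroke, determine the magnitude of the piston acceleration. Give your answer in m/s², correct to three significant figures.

344

ω = 205 rad/s
x(θ) = r cosθ + √(L² − r² sin²θ); with ω constant, a = ω²·d²x/dθ².
d²x/dθ² = −r cosθ − r²(cos2θ)/√u − r⁴ sin²2θ/(4u^{3/2}),  u = L² − r² sin²θ = 0.00274581 m².
Substituting r = 0.0108 m, L = 0.0527 m, θ = 148.7°: d²x/dθ² = +0.0081851 m.
a = ω²·d²x/dθ² = (205)²·(+0.0081851) = +344.01 m/s²;  |a| = 344.01 m/s².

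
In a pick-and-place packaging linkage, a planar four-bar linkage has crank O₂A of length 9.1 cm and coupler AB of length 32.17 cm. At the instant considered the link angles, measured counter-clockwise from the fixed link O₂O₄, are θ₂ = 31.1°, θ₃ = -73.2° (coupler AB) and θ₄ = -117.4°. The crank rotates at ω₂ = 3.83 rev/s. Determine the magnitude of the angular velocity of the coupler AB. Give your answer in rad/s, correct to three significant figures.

5.10

ω₂ = 24.06 rad/s (from 3.83 rev/s).
Differentiating the loop-closure r₂e^{iθ₂}+r₃e^{iθ₃}=r₁+r₄e^{iθ₄} gives r₂ω₂e^{iθ₂}+r₃ω₃e^{iθ₃}=r₄ω₄e^{iθ₄}.
Eliminating the other unknown: ω₃ = r₂ω₂ sin(θ₄−θ₂) / [r₃ sin(θ₃−θ₄)].
Numerator sine = -0.52250; denominator sine = +0.69717.
Result = 0.091·24.06·(-0.52250) / (0.3217·(+0.69717)) = -5.1017 rad/s; magnitude 5.1017 rad/s.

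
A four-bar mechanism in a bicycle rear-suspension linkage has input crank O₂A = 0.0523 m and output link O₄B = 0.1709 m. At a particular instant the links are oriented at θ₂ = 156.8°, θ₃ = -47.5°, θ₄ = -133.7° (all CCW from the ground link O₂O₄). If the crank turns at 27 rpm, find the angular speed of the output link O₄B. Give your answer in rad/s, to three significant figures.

0.357

ω₂ = 2.827 rad/s (from 27 rpm).
Differentiating the loop-closure r₂e^{iθ₂}+r₃e^{iθ₃}=r₁+r₄e^{iθ₄} gives r₂ω₂e^{iθ₂}+r₃ω₃e^{iθ₃}=r₄ω₄e^{iθ₄}.
Eliminating the other unknown: ω₄ = r₂ω₂ sin(θ₂−θ₃) / [r₄ sin(θ₄−θ₃)].
Numerator sine = -0.41151; denominator sine = -0.99780.
Result = 0.0523·2.827·(-0.41151) / (0.1709·(-0.99780)) = +0.35686 rad/s; magnitude 0.35686 rad/s.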